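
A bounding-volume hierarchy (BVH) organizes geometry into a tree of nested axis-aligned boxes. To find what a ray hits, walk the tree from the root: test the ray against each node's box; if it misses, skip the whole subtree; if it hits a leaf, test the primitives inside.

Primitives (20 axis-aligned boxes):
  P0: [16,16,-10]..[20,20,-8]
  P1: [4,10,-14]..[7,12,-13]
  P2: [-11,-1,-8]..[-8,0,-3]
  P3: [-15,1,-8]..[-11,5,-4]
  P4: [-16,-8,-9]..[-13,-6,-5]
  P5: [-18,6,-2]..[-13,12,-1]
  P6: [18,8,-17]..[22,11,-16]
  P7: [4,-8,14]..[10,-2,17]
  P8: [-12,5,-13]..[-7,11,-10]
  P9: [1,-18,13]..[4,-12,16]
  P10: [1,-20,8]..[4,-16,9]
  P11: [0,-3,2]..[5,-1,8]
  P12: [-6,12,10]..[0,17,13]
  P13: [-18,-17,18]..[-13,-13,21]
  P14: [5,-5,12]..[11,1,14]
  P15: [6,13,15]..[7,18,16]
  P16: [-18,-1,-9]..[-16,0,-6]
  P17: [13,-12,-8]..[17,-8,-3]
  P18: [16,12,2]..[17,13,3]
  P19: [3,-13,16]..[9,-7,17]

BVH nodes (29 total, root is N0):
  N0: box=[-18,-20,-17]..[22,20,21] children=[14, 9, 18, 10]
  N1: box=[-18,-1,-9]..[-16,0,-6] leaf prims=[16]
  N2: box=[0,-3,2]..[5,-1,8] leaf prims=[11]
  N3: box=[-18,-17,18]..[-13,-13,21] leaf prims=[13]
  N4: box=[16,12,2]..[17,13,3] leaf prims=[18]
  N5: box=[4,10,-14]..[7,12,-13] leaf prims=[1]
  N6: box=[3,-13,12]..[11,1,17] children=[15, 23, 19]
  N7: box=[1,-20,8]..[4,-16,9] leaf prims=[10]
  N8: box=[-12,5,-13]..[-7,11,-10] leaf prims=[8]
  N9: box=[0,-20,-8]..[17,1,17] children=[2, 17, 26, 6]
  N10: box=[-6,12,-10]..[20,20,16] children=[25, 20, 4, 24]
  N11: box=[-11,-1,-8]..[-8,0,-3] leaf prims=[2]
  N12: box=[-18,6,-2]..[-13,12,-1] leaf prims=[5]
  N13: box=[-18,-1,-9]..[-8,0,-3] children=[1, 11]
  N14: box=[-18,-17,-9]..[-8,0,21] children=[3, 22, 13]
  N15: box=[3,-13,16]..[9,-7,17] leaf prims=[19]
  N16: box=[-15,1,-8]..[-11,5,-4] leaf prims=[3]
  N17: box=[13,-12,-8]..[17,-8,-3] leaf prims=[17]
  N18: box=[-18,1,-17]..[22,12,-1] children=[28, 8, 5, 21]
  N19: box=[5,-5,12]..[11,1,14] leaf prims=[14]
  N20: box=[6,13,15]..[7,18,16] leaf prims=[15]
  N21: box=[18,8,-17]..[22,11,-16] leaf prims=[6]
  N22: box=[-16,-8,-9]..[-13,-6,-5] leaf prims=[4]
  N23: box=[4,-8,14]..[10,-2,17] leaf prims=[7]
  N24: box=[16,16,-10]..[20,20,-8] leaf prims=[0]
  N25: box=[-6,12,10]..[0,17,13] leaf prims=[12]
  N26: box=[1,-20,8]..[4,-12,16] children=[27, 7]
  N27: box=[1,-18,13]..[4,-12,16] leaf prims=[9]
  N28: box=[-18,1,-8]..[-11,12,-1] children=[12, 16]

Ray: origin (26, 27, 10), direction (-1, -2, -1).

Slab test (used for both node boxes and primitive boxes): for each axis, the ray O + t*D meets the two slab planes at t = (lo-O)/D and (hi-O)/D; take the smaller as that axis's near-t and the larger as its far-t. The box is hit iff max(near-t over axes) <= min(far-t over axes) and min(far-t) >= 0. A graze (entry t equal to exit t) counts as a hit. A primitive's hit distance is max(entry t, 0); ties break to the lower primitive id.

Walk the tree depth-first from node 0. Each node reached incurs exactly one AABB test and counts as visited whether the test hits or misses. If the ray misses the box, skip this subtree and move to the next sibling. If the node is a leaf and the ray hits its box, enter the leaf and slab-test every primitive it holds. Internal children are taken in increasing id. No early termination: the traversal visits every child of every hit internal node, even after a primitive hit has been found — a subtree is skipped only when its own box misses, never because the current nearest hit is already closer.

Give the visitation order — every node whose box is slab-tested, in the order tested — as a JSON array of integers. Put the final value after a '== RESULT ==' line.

Trace the traversal:
N0 x:[4,44] y:[7/2,47/2] z:[-11,27] -> hit [4,47/2], descend [9, 10, 14, 18]
  N9 x:[9,26] y:[13,47/2] z:[-7,18] -> hit [13,18], descend [2, 6, 17, 26]
    N2 x:[21,26] y:[14,15] z:[2,8] -> miss, prune
    N6 x:[15,23] y:[13,20] z:[-7,-2] -> miss, prune
    N17 x:[9,13] y:[35/2,39/2] z:[13,18] -> miss, prune
    N26 x:[22,25] y:[39/2,47/2] z:[-6,2] -> miss, prune
  N10 x:[6,32] y:[7/2,15/2] z:[-6,20] -> hit [6,15/2], descend [4, 20, 24, 25]
    N4 x:[9,10] y:[7,15/2] z:[7,8] -> miss, prune
    N20 x:[19,20] y:[9/2,7] z:[-6,-5] -> miss, prune
    N24 x:[6,10] y:[7/2,11/2] z:[18,20] -> miss, prune
    N25 x:[26,32] y:[5,15/2] z:[-3,0] -> miss, prune
  N14 x:[34,44] y:[27/2,22] z:[-11,19] -> miss, prune
  N18 x:[4,44] y:[15/2,13] z:[11,27] -> hit [11,13], descend [5, 8, 21, 28]
    N5 x:[19,22] y:[15/2,17/2] z:[23,24] -> miss, prune
    N8 x:[33,38] y:[8,11] z:[20,23] -> miss, prune
    N21 x:[4,8] y:[8,19/2] z:[26,27] -> miss, prune
    N28 x:[37,44] y:[15/2,13] z:[11,18] -> miss, prune

order=[0, 9, 2, 6, 17, 26, 10, 4, 20, 24, 25, 14, 18, 5, 8, 21, 28]  |boxes|=17  |leaves|=0  hit=miss

== RESULT ==
[0, 9, 2, 6, 17, 26, 10, 4, 20, 24, 25, 14, 18, 5, 8, 21, 28]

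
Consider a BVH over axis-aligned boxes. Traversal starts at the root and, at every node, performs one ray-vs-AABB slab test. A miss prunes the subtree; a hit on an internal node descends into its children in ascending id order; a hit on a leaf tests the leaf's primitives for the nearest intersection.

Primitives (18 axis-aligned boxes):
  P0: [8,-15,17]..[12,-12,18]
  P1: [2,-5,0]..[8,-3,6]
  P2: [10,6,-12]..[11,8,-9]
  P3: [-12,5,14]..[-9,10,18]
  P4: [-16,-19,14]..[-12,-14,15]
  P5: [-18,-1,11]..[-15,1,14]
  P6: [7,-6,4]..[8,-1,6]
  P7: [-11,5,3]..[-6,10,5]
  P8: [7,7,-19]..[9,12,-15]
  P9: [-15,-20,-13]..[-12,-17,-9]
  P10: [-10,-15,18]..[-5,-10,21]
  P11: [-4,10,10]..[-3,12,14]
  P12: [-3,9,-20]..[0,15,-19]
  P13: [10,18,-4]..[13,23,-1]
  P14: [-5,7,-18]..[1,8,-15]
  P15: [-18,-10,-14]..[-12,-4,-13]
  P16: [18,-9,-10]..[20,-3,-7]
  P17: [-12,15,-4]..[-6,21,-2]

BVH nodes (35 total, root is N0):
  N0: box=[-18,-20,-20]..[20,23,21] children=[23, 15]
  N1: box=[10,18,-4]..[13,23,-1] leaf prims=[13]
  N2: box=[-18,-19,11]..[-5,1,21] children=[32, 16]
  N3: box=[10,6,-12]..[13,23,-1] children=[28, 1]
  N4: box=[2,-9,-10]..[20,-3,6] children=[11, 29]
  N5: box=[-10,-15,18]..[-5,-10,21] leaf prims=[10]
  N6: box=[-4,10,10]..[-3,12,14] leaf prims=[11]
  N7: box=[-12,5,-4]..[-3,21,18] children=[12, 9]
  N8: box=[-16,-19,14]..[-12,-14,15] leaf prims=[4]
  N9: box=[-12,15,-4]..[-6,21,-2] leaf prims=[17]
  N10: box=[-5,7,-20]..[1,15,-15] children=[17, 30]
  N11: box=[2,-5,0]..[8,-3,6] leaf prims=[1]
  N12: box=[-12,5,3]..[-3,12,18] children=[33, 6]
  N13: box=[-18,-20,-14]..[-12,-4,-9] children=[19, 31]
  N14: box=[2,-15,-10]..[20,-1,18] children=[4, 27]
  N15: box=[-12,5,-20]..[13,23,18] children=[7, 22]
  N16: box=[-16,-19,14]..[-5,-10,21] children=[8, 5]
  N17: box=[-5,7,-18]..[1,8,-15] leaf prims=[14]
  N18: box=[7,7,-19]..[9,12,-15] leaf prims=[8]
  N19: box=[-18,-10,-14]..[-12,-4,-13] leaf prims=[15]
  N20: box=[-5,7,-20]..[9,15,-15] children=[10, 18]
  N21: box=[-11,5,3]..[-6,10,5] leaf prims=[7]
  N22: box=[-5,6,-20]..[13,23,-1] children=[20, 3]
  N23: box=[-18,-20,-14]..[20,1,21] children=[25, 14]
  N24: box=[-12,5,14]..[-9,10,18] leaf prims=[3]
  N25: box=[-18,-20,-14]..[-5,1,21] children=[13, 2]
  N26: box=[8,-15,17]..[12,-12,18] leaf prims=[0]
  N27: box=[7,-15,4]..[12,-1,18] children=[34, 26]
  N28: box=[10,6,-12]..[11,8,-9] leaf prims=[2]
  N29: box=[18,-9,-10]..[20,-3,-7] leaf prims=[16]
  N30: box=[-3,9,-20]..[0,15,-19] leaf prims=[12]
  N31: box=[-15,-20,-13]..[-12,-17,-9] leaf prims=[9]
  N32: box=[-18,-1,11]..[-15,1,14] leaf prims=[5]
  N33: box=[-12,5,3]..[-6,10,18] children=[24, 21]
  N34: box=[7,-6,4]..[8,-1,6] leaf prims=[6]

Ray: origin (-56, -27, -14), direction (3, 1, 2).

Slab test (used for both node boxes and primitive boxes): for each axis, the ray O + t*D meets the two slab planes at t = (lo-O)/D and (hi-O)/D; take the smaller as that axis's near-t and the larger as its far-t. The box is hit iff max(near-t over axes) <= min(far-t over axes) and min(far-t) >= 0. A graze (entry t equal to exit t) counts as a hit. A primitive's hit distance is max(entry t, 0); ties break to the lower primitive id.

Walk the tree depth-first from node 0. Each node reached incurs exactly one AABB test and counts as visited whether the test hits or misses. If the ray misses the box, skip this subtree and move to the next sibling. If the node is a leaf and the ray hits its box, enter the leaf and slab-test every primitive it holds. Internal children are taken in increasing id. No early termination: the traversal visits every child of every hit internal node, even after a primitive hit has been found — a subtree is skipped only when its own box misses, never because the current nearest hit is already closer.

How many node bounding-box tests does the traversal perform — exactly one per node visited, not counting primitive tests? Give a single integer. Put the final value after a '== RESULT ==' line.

Trace the traversal:
N0 x:[38/3,76/3] y:[7,50] z:[-3,35/2] -> hit [38/3,35/2], descend [15, 23]
  N15 x:[44/3,23] y:[32,50] z:[-3,16] -> miss, prune
  N23 x:[38/3,76/3] y:[7,28] z:[0,35/2] -> hit [38/3,35/2], descend [14, 25]
    N14 x:[58/3,76/3] y:[12,26] z:[2,16] -> miss, prune
    N25 x:[38/3,17] y:[7,28] z:[0,35/2] -> hit [38/3,17], descend [2, 13]
      N2 x:[38/3,17] y:[8,28] z:[25/2,35/2] -> hit [38/3,17], descend [16, 32]
        N16 x:[40/3,17] y:[8,17] z:[14,35/2] -> hit [14,17], descend [5, 8]
          N5 x:[46/3,17] y:[12,17] z:[16,35/2] -> hit [16,17] leaf, test {P10@t=16}
          N8 x:[40/3,44/3] y:[8,13] z:[14,29/2] -> miss, prune
        N32 x:[38/3,41/3] y:[26,28] z:[25/2,14] -> miss, prune
      N13 x:[38/3,44/3] y:[7,23] z:[0,5/2] -> miss, prune

Visited [0, 15, 23, 14, 25, 2, 16, 5, 8, 32, 13]. Tests: 11 box, 1 leaf. Nearest: P10.

== RESULT ==
11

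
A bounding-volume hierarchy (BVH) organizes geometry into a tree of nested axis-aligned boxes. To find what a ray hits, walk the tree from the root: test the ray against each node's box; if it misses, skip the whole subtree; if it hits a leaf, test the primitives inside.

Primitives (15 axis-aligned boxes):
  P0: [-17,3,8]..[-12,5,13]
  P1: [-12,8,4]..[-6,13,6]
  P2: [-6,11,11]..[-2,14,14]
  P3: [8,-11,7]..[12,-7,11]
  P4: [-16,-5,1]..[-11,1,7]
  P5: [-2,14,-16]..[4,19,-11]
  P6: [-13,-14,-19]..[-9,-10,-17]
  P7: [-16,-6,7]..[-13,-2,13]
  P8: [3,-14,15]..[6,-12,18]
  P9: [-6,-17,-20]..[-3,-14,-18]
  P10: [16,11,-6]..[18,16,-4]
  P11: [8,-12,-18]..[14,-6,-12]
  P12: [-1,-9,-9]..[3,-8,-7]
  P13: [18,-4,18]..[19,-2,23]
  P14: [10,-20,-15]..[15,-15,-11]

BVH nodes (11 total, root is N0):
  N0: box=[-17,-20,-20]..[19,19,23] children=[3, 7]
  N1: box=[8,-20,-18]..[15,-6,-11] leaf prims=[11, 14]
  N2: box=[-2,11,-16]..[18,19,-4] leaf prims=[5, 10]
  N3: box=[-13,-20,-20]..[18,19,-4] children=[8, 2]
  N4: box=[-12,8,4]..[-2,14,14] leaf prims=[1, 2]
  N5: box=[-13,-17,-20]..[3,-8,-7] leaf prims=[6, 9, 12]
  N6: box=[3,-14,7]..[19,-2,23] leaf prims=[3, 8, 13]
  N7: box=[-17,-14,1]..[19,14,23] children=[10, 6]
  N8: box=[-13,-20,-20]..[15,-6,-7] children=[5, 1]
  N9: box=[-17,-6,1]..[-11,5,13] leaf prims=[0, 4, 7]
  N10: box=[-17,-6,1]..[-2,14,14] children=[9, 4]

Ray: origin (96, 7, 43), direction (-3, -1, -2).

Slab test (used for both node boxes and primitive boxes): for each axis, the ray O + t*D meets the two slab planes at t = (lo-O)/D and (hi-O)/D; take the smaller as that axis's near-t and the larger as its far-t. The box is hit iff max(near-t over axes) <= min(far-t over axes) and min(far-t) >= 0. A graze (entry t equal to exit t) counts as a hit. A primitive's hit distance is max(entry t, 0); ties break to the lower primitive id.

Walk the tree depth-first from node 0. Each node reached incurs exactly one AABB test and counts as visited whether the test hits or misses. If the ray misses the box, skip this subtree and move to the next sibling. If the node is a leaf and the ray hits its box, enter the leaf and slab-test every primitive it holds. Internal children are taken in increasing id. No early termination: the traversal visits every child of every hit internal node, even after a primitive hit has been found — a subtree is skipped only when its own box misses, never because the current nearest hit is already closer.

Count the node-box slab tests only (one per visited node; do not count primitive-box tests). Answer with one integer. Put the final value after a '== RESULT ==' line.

Traverse from the root:
N0 x:[77/3,113/3] y:[-12,27] z:[10,63/2] -> hit [77/3,27], descend [3, 7]
  N3 x:[26,109/3] y:[-12,27] z:[47/2,63/2] -> hit [26,27], descend [2, 8]
    N2 x:[26,98/3] y:[-12,-4] z:[47/2,59/2] -> miss, prune
    N8 x:[27,109/3] y:[13,27] z:[25,63/2] -> hit [27,27], descend [1, 5]
      N1 x:[27,88/3] y:[13,27] z:[27,61/2] -> hit [27,27] leaf, test {P11(miss), P14@t=27}
      N5 x:[31,109/3] y:[15,24] z:[25,63/2] -> miss, prune
  N7 x:[77/3,113/3] y:[-7,21] z:[10,21] -> miss, prune

order=[0, 3, 2, 8, 1, 5, 7]  |boxes|=7  |leaves|=1  hit=P14

== RESULT ==
7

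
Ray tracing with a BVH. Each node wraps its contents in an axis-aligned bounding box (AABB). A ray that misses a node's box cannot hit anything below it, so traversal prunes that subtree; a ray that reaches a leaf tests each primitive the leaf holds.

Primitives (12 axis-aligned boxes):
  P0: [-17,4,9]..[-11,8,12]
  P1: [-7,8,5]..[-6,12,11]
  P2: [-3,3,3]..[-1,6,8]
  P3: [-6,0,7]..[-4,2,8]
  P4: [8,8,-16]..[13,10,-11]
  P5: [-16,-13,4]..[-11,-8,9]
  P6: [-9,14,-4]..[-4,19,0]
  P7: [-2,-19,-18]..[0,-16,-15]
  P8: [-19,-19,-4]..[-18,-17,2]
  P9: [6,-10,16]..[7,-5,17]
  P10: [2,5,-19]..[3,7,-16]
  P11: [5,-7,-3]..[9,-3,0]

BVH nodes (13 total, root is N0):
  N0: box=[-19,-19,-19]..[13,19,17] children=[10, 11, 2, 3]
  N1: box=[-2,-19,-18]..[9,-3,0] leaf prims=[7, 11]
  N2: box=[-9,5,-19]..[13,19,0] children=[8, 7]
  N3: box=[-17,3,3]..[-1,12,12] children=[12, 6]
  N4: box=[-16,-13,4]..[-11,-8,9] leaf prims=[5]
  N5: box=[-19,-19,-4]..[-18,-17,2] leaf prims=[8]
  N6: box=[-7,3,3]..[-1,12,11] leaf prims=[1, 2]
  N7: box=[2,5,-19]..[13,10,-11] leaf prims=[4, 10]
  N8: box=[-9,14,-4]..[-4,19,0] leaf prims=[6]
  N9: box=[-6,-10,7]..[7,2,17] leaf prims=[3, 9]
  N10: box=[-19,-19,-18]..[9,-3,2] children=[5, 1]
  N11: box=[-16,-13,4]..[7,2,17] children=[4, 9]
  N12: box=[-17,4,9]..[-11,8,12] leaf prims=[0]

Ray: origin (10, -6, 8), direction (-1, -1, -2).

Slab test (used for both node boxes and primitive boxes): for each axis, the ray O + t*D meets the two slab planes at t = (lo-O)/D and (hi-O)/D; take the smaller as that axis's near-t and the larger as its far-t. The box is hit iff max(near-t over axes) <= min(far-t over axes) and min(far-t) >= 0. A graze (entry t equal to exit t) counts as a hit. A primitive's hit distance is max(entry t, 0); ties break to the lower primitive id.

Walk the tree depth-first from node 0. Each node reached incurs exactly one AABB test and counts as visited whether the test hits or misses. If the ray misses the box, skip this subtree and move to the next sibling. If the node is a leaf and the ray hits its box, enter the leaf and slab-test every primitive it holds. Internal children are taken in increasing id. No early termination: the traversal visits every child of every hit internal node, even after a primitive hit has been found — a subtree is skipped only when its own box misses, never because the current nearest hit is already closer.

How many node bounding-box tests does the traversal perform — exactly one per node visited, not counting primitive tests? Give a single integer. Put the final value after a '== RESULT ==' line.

Trace the traversal:
N0 x:[-3,29] y:[-25,13] z:[-9/2,27/2] -> hit [-3,13], descend [2, 3, 10, 11]
  N2 x:[-3,19] y:[-25,-11] z:[4,27/2] -> miss, prune
  N3 x:[11,27] y:[-18,-9] z:[-2,5/2] -> miss, prune
  N10 x:[1,29] y:[-3,13] z:[3,13] -> hit [3,13], descend [1, 5]
    N1 x:[1,12] y:[-3,13] z:[4,13] -> hit [4,12] leaf, test {P7@t=23/2, P11(miss)}
    N5 x:[28,29] y:[11,13] z:[3,6] -> miss, prune
  N11 x:[3,26] y:[-8,7] z:[-9/2,2] -> miss, prune

Visited [0, 2, 3, 10, 1, 5, 11]. Tests: 7 box, 1 leaf. Nearest: P7.

== RESULT ==
7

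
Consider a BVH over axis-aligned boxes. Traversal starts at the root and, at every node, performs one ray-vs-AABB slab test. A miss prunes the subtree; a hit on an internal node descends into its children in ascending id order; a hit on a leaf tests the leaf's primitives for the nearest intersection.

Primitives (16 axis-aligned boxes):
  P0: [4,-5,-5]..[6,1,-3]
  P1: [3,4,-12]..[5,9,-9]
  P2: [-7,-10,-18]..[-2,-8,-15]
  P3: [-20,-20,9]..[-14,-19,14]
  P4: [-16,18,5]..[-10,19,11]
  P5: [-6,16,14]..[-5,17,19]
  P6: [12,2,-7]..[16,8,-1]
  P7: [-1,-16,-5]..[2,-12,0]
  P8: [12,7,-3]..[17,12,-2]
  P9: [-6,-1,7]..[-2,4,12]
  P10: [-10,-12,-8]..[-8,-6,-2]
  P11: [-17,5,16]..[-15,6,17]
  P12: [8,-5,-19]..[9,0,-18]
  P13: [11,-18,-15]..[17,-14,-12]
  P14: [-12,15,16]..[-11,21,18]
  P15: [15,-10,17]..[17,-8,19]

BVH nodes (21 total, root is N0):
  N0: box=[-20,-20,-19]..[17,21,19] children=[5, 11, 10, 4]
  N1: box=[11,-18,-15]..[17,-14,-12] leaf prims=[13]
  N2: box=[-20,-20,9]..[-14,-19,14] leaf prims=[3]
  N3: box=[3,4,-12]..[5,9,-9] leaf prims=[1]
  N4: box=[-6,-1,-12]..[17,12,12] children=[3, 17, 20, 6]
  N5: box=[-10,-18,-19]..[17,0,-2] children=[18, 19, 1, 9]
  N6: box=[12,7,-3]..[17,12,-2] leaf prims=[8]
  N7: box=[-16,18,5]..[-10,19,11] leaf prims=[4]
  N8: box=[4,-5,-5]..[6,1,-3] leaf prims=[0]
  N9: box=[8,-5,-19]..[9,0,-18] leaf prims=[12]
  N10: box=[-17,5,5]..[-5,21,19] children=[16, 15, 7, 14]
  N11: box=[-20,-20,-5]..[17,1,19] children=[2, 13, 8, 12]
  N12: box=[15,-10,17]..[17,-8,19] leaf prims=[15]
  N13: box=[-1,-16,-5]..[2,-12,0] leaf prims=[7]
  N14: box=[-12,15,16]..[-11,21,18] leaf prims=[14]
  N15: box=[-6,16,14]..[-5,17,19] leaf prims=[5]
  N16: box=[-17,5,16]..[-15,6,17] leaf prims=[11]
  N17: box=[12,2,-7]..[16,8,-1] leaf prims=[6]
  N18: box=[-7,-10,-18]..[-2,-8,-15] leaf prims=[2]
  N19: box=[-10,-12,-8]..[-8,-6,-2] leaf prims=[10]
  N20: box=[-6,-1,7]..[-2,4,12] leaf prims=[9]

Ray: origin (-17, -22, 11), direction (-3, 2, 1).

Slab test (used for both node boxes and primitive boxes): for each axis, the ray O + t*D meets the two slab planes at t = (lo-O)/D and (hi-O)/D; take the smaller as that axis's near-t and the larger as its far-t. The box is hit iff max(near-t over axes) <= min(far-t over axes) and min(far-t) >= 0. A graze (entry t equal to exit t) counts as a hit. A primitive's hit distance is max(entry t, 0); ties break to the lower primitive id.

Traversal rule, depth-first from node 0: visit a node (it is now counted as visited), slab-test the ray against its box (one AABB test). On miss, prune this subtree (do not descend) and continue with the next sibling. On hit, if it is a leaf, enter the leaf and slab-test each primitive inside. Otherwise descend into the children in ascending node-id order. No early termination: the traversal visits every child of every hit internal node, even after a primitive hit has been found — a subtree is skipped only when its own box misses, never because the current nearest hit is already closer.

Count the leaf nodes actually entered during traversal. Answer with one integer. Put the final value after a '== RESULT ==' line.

Traverse from the root:
N0 x:[-34/3,1] y:[1,43/2] z:[-30,8] -> hit [1,1], descend [4, 5, 10, 11]
  N4 x:[-34/3,-11/3] y:[21/2,17] z:[-23,1] -> miss, prune
  N5 x:[-34/3,-7/3] y:[2,11] z:[-30,-13] -> miss, prune
  N10 x:[-4,0] y:[27/2,43/2] z:[-6,8] -> miss, prune
  N11 x:[-34/3,1] y:[1,23/2] z:[-16,8] -> hit [1,1], descend [2, 8, 12, 13]
    N2 x:[-1,1] y:[1,3/2] z:[-2,3] -> hit [1,1] leaf, test {P3@t=1}
    N8 x:[-23/3,-7] y:[17/2,23/2] z:[-16,-14] -> miss, prune
    N12 x:[-34/3,-32/3] y:[6,7] z:[6,8] -> miss, prune
    N13 x:[-19/3,-16/3] y:[3,5] z:[-16,-11] -> miss, prune

order=[0, 4, 5, 10, 11, 2, 8, 12, 13]  |boxes|=9  |leaves|=1  hit=P3

== RESULT ==
1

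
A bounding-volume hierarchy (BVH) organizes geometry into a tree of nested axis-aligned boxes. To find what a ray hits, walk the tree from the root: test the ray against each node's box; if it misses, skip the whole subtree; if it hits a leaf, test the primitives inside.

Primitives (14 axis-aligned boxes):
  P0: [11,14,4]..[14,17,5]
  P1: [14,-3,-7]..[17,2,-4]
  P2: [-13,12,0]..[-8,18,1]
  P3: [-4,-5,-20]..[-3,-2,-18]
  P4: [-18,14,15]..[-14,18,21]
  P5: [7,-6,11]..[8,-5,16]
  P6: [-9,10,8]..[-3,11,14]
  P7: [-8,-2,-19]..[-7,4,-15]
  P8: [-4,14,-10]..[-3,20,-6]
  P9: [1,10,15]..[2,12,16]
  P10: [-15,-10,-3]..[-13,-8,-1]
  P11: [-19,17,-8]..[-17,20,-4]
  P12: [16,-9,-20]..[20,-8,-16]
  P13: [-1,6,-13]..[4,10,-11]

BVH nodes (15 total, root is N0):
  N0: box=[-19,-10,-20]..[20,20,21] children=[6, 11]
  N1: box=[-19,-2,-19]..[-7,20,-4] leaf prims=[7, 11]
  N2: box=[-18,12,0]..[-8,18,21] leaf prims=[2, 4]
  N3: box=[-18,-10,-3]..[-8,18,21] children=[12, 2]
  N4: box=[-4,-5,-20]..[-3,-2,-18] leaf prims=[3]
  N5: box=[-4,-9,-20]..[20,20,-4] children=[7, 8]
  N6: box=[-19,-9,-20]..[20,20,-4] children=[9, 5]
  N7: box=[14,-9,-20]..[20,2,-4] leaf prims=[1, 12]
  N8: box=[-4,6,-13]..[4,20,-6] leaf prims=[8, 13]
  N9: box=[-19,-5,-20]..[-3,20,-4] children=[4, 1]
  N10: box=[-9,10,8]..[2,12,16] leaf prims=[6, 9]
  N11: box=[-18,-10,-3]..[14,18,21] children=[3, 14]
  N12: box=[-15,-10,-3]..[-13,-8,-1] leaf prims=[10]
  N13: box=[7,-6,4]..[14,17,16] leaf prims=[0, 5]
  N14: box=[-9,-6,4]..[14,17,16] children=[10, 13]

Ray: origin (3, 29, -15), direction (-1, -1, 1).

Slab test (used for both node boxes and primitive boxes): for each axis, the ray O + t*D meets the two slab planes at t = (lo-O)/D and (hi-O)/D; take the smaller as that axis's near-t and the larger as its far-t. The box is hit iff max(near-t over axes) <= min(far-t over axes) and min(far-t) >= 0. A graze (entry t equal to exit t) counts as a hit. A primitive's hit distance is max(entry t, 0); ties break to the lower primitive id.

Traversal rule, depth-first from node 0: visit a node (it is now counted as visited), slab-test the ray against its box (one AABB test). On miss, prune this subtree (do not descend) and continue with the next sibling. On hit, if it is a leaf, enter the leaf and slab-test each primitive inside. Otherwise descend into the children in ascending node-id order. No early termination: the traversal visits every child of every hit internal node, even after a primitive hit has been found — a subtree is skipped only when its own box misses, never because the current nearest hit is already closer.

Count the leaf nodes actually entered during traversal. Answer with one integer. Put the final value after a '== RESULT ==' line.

Walk:
N0 x:[-17,22] y:[9,39] z:[-5,36] -> hit [9,22], descend [6, 11]
  N6 x:[-17,22] y:[9,38] z:[-5,11] -> hit [9,11], descend [5, 9]
    N5 x:[-17,7] y:[9,38] z:[-5,11] -> miss, prune
    N9 x:[6,22] y:[9,34] z:[-5,11] -> hit [9,11], descend [1, 4]
      N1 x:[10,22] y:[9,31] z:[-4,11] -> hit [10,11] leaf, test {P7(miss), P11(miss)}
      N4 x:[6,7] y:[31,34] z:[-5,-3] -> miss, prune
  N11 x:[-11,21] y:[11,39] z:[12,36] -> hit [12,21], descend [3, 14]
    N3 x:[11,21] y:[11,39] z:[12,36] -> hit [12,21], descend [2, 12]
      N2 x:[11,21] y:[11,17] z:[15,36] -> hit [15,17] leaf, test {P2@t=15, P4(miss)}
      N12 x:[16,18] y:[37,39] z:[12,14] -> miss, prune
    N14 x:[-11,12] y:[12,35] z:[19,31] -> miss, prune

Summary -> nodes [0, 6, 5, 9, 1, 4, 11, 3, 2, 12, 14]; box-tests=11; leaf-entries=2; first=P2

== RESULT ==
2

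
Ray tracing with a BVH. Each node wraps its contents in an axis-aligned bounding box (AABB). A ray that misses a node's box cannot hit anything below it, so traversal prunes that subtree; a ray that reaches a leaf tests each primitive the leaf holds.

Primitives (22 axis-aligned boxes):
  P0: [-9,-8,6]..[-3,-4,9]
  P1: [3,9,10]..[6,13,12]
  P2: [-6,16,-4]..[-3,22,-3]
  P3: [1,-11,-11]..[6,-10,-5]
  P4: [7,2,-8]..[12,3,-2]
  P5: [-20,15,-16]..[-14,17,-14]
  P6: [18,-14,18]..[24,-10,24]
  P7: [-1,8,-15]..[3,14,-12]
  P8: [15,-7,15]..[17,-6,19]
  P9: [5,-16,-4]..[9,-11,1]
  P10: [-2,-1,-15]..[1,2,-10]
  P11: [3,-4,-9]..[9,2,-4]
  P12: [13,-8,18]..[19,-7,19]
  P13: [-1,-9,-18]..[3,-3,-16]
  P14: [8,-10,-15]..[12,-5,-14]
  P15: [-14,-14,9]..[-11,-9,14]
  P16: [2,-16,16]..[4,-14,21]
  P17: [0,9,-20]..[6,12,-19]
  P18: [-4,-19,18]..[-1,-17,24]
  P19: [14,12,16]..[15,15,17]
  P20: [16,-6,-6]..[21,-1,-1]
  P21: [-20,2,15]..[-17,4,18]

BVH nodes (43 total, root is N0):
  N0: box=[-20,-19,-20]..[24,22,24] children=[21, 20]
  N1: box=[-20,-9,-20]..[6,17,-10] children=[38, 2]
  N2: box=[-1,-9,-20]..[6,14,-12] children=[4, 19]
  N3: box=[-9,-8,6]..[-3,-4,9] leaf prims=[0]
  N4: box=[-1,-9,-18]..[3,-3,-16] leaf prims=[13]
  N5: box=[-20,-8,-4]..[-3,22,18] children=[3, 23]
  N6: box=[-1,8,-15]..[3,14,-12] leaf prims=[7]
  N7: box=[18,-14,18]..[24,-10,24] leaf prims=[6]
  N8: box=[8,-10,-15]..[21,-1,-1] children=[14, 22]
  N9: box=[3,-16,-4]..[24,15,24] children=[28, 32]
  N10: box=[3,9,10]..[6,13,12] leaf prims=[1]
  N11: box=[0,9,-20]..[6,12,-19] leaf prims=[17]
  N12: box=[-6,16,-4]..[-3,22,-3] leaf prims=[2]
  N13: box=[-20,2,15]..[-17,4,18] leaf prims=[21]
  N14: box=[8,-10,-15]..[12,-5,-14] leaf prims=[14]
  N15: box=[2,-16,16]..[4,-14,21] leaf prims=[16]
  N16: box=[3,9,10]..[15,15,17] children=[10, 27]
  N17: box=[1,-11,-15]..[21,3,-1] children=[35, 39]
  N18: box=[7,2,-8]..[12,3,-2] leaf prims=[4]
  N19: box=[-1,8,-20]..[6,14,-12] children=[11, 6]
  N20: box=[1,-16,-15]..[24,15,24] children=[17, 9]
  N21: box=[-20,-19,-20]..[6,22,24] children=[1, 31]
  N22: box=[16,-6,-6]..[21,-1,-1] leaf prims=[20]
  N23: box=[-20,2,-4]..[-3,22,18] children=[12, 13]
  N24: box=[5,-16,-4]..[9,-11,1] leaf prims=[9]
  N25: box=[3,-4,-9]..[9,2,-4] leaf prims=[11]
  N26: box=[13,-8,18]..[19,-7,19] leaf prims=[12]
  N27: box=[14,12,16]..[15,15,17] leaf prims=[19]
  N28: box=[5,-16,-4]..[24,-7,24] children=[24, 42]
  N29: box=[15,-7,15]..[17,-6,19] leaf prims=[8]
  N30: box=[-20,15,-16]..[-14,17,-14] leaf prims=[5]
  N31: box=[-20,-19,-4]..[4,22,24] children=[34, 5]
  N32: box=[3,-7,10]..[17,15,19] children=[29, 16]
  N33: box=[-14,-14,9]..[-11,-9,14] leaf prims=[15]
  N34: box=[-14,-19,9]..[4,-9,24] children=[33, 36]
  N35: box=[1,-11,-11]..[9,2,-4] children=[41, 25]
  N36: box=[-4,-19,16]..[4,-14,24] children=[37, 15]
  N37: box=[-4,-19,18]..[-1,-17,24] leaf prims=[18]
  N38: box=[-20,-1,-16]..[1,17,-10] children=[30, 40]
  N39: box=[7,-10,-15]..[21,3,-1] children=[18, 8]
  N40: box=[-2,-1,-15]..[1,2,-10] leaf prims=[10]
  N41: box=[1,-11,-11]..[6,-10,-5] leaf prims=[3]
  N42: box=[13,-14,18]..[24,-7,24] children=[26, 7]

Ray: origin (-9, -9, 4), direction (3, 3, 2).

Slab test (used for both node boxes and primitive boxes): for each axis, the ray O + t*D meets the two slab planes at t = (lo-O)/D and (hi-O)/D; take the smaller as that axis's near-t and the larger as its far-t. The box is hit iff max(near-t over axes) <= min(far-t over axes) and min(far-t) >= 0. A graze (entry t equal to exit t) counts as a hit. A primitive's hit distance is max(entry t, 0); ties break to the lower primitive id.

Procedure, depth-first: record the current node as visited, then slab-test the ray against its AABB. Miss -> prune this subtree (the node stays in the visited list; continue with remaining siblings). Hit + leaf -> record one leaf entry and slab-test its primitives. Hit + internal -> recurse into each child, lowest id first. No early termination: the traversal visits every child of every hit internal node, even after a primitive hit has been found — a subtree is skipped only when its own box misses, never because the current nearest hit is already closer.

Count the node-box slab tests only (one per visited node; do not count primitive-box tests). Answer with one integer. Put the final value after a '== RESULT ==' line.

Walk:
N0 x:[-11/3,11] y:[-10/3,31/3] z:[-12,10] -> hit [-10/3,10], descend [20, 21]
  N20 x:[10/3,11] y:[-7/3,8] z:[-19/2,10] -> hit [10/3,8], descend [9, 17]
    N9 x:[4,11] y:[-7/3,8] z:[-4,10] -> hit [4,8], descend [28, 32]
      N28 x:[14/3,11] y:[-7/3,2/3] z:[-4,10] -> miss, prune
      N32 x:[4,26/3] y:[2/3,8] z:[3,15/2] -> hit [4,15/2], descend [16, 29]
        N16 x:[4,8] y:[6,8] z:[3,13/2] -> hit [6,13/2], descend [10, 27]
          N10 x:[4,5] y:[6,22/3] z:[3,4] -> miss, prune
          N27 x:[23/3,8] y:[7,8] z:[6,13/2] -> miss, prune
        N29 x:[8,26/3] y:[2/3,1] z:[11/2,15/2] -> miss, prune
    N17 x:[10/3,10] y:[-2/3,4] z:[-19/2,-5/2] -> miss, prune
  N21 x:[-11/3,5] y:[-10/3,31/3] z:[-12,10] -> hit [-10/3,5], descend [1, 31]
    N1 x:[-11/3,5] y:[0,26/3] z:[-12,-7] -> miss, prune
    N31 x:[-11/3,13/3] y:[-10/3,31/3] z:[-4,10] -> hit [-10/3,13/3], descend [5, 34]
      N5 x:[-11/3,2] y:[1/3,31/3] z:[-4,7] -> hit [1/3,2], descend [3, 23]
        N3 x:[0,2] y:[1/3,5/3] z:[1,5/2] -> hit [1,5/3] leaf, test {P0@t=1}
        N23 x:[-11/3,2] y:[11/3,31/3] z:[-4,7] -> miss, prune
      N34 x:[-5/3,13/3] y:[-10/3,0] z:[5/2,10] -> miss, prune

Visited [0, 20, 9, 28, 32, 16, 10, 27, 29, 17, 21, 1, 31, 5, 3, 23, 34]. Tests: 17 box, 1 leaf. Nearest: P0.

== RESULT ==
17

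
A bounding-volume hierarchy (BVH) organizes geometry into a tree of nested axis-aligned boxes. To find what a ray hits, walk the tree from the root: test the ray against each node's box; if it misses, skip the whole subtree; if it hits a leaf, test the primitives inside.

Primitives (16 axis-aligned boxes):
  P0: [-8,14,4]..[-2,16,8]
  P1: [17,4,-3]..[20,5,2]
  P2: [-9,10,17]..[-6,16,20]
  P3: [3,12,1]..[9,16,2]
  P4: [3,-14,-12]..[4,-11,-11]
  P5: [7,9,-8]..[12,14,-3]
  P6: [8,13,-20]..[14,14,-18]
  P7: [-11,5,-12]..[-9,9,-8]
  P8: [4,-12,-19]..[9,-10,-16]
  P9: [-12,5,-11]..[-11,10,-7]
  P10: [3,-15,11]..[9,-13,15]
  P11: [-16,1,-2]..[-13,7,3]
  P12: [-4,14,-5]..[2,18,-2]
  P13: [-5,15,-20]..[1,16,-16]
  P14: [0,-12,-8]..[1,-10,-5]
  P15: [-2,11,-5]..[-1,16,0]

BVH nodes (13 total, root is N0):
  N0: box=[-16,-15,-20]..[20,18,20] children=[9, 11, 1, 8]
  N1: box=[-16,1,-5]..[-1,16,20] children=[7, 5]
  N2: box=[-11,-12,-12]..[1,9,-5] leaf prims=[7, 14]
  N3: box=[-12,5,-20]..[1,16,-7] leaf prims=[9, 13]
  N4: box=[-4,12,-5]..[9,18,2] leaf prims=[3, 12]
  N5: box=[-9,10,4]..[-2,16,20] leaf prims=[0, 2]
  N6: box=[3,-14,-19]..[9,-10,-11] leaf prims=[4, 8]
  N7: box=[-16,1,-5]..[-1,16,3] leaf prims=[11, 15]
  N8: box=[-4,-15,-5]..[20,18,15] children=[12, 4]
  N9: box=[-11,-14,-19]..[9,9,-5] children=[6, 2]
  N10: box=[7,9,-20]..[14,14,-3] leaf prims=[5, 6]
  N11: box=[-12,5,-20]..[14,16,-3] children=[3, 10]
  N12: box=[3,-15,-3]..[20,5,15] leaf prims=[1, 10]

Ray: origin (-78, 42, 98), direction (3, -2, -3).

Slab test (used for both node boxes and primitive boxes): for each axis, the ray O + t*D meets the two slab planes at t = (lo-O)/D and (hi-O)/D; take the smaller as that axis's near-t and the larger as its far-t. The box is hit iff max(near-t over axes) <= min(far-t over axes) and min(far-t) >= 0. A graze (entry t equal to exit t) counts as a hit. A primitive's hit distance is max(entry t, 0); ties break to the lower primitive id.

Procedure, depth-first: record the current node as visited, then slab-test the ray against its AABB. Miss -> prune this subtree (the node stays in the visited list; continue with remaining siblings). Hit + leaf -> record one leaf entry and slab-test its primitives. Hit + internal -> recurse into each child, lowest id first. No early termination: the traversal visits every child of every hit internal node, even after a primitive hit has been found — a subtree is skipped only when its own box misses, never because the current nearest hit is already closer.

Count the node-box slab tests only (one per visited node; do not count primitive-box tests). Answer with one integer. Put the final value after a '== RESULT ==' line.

Traverse from the root:
N0 x:[62/3,98/3] y:[12,57/2] z:[26,118/3] -> hit [26,57/2], descend [1, 8, 9, 11]
  N1 x:[62/3,77/3] y:[13,41/2] z:[26,103/3] -> miss, prune
  N8 x:[74/3,98/3] y:[12,57/2] z:[83/3,103/3] -> hit [83/3,57/2], descend [4, 12]
    N4 x:[74/3,29] y:[12,15] z:[32,103/3] -> miss, prune
    N12 x:[27,98/3] y:[37/2,57/2] z:[83/3,101/3] -> hit [83/3,57/2] leaf, test {P1(miss), P10@t=83/3}
  N9 x:[67/3,29] y:[33/2,28] z:[103/3,39] -> miss, prune
  N11 x:[22,92/3] y:[13,37/2] z:[101/3,118/3] -> miss, prune

7 AABB tests over nodes [0, 1, 8, 4, 12, 9, 11]; 1 leaf entered; closest P10.

== RESULT ==
7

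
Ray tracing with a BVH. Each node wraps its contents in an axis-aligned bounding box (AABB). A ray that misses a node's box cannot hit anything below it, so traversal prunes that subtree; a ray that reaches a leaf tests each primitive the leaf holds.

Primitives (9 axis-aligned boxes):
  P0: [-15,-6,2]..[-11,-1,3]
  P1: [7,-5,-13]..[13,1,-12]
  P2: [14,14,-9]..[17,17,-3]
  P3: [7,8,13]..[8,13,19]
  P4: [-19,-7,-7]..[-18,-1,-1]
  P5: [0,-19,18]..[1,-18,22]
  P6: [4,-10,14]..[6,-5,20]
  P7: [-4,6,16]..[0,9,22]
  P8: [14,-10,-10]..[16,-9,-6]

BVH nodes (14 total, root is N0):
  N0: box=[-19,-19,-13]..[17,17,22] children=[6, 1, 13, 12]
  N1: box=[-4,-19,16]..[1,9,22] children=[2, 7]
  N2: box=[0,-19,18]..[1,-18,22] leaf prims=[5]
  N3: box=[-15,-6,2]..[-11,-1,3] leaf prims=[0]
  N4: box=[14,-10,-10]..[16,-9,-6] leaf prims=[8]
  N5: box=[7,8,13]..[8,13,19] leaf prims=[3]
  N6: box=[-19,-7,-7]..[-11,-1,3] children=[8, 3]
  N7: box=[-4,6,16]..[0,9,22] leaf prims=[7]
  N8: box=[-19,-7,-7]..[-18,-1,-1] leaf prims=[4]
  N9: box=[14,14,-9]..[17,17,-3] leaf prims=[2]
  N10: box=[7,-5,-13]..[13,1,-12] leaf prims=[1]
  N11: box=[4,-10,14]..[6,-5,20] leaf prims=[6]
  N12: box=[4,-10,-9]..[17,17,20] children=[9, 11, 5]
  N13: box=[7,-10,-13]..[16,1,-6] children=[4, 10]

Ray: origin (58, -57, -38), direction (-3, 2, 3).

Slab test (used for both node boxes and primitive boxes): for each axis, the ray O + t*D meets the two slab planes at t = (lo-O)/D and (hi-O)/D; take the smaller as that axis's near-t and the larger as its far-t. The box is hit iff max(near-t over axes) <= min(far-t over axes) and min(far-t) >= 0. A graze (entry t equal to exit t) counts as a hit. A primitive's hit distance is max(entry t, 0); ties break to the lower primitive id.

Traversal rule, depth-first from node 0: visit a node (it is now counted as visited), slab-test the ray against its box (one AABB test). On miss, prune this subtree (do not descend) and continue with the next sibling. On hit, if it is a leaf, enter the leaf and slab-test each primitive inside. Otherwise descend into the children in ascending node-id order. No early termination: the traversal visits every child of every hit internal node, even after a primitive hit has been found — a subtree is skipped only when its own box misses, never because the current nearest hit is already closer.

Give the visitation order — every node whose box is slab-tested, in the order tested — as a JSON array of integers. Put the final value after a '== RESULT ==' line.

Trace the traversal:
N0 x:[41/3,77/3] y:[19,37] z:[25/3,20] -> hit [19,20], descend [1, 6, 12, 13]
  N1 x:[19,62/3] y:[19,33] z:[18,20] -> hit [19,20], descend [2, 7]
    N2 x:[19,58/3] y:[19,39/2] z:[56/3,20] -> hit [19,58/3] leaf, test {P5@t=19}
    N7 x:[58/3,62/3] y:[63/2,33] z:[18,20] -> miss, prune
  N6 x:[23,77/3] y:[25,28] z:[31/3,41/3] -> miss, prune
  N12 x:[41/3,18] y:[47/2,37] z:[29/3,58/3] -> miss, prune
  N13 x:[14,17] y:[47/2,29] z:[25/3,32/3] -> miss, prune

Visited [0, 1, 2, 7, 6, 12, 13]. Tests: 7 box, 1 leaf. Nearest: P5.

== RESULT ==
[0, 1, 2, 7, 6, 12, 13]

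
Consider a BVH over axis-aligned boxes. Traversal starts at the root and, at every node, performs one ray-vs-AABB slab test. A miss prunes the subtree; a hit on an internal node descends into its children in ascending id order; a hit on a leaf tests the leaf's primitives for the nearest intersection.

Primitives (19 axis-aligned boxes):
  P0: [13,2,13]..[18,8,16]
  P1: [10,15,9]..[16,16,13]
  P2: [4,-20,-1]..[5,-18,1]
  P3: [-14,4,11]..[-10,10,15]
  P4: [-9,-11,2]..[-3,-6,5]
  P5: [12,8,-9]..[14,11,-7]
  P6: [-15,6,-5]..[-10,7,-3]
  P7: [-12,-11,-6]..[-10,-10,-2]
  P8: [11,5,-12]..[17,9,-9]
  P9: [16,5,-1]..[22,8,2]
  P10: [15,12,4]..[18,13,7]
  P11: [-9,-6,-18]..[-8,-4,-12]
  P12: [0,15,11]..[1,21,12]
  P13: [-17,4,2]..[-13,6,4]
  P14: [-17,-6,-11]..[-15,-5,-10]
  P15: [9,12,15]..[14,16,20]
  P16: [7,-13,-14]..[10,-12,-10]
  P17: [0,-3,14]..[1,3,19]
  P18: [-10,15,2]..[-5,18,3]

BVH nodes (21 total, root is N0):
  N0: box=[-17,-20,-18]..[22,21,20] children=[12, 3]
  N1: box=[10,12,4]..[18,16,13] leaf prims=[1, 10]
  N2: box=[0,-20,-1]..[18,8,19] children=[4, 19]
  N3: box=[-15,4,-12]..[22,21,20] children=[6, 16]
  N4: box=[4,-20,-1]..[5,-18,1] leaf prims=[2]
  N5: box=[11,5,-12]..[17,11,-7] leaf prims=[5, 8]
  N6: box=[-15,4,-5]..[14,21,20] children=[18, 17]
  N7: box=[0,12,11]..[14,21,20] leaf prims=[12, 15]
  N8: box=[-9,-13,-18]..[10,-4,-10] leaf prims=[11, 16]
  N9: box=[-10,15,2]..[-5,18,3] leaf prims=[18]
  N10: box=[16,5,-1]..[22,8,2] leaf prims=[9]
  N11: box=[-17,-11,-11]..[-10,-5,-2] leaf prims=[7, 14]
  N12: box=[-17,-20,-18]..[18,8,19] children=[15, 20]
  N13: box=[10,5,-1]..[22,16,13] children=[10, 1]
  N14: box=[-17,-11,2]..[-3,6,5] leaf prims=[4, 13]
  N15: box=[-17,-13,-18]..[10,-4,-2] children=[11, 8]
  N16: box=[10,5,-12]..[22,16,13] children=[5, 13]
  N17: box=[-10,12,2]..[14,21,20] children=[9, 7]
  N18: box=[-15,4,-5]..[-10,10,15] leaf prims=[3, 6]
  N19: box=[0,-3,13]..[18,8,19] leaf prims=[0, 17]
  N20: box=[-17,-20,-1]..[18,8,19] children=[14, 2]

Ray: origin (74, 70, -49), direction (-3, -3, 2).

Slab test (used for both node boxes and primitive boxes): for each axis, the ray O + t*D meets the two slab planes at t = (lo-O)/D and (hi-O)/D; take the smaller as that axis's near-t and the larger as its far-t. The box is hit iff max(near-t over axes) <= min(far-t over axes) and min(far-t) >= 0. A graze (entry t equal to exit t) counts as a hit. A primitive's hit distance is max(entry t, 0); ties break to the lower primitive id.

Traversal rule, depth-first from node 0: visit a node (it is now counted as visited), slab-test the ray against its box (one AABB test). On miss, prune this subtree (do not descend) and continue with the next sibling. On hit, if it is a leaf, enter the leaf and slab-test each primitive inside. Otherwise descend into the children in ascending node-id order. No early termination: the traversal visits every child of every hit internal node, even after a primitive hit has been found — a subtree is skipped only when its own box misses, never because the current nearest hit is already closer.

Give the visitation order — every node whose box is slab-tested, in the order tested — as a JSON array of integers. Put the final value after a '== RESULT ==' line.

Traverse from the root:
N0 x:[52/3,91/3] y:[49/3,30] z:[31/2,69/2] -> hit [52/3,30], descend [3, 12]
  N3 x:[52/3,89/3] y:[49/3,22] z:[37/2,69/2] -> hit [37/2,22], descend [6, 16]
    N6 x:[20,89/3] y:[49/3,22] z:[22,69/2] -> hit [22,22], descend [17, 18]
      N17 x:[20,28] y:[49/3,58/3] z:[51/2,69/2] -> miss, prune
      N18 x:[28,89/3] y:[20,22] z:[22,32] -> miss, prune
    N16 x:[52/3,64/3] y:[18,65/3] z:[37/2,31] -> hit [37/2,64/3], descend [5, 13]
      N5 x:[19,21] y:[59/3,65/3] z:[37/2,21] -> hit [59/3,21] leaf, test {P5@t=20, P8(miss)}
      N13 x:[52/3,64/3] y:[18,65/3] z:[24,31] -> miss, prune
  N12 x:[56/3,91/3] y:[62/3,30] z:[31/2,34] -> hit [62/3,30], descend [15, 20]
    N15 x:[64/3,91/3] y:[74/3,83/3] z:[31/2,47/2] -> miss, prune
    N20 x:[56/3,91/3] y:[62/3,30] z:[24,34] -> hit [24,30], descend [2, 14]
      N2 x:[56/3,74/3] y:[62/3,30] z:[24,34] -> hit [24,74/3], descend [4, 19]
        N4 x:[23,70/3] y:[88/3,30] z:[24,25] -> miss, prune
        N19 x:[56/3,74/3] y:[62/3,73/3] z:[31,34] -> miss, prune
      N14 x:[77/3,91/3] y:[64/3,27] z:[51/2,27] -> hit [77/3,27] leaf, test {P4@t=77/3, P13(miss)}

15 AABB tests over nodes [0, 3, 6, 17, 18, 16, 5, 13, 12, 15, 20, 2, 4, 19, 14]; 2 leaves entered; closest P5.

== RESULT ==
[0, 3, 6, 17, 18, 16, 5, 13, 12, 15, 20, 2, 4, 19, 14]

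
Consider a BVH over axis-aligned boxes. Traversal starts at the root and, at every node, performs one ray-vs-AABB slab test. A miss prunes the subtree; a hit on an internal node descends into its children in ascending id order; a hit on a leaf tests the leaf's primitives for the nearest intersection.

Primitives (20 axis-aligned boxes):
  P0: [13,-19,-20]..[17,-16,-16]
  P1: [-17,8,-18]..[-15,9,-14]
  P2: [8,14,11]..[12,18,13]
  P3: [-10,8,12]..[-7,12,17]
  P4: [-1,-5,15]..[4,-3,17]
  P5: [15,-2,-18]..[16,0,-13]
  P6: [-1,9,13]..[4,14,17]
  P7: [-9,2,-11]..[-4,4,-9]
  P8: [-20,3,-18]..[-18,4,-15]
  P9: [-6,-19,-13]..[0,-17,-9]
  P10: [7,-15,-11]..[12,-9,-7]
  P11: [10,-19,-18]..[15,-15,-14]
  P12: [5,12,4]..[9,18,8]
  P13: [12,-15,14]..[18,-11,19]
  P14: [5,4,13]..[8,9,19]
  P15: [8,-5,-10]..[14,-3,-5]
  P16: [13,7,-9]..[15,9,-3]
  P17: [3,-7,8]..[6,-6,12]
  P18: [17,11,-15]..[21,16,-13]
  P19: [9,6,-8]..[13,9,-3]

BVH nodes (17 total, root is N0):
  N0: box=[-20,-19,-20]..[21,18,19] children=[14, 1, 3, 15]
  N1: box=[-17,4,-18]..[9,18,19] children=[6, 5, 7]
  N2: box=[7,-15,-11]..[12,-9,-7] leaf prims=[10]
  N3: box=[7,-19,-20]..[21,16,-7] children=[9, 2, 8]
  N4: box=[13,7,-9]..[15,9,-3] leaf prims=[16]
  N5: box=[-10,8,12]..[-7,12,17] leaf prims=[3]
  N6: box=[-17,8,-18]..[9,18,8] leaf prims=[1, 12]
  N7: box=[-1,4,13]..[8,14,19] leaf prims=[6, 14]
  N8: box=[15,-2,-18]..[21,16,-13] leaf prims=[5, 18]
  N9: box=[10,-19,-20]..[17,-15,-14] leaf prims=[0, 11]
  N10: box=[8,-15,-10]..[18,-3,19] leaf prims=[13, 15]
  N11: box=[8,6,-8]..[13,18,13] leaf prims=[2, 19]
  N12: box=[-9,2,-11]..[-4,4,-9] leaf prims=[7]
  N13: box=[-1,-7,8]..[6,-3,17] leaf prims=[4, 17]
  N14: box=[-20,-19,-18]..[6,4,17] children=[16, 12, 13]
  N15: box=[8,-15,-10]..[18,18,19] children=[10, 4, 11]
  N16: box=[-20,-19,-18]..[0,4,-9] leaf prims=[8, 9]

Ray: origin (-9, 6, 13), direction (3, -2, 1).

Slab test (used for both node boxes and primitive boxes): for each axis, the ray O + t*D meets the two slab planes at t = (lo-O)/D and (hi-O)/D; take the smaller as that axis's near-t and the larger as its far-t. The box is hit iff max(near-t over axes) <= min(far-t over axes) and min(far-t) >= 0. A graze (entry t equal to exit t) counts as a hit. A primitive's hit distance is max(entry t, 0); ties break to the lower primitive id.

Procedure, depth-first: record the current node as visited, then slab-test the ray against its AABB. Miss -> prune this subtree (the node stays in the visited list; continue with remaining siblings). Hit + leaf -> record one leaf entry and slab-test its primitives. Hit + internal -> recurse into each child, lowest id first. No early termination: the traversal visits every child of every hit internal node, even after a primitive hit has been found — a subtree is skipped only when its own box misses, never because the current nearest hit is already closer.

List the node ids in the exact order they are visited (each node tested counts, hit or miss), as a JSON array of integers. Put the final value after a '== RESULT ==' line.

Trace the traversal:
N0 x:[-11/3,10] y:[-6,25/2] z:[-33,6] -> hit [-11/3,6], descend [1, 3, 14, 15]
  N1 x:[-8/3,6] y:[-6,1] z:[-31,6] -> hit [-8/3,1], descend [5, 6, 7]
    N5 x:[-1/3,2/3] y:[-3,-1] z:[-1,4] -> miss, prune
    N6 x:[-8/3,6] y:[-6,-1] z:[-31,-5] -> miss, prune
    N7 x:[8/3,17/3] y:[-4,1] z:[0,6] -> miss, prune
  N3 x:[16/3,10] y:[-5,25/2] z:[-33,-20] -> miss, prune
  N14 x:[-11/3,5] y:[1,25/2] z:[-31,4] -> hit [1,4], descend [12, 13, 16]
    N12 x:[0,5/3] y:[1,2] z:[-24,-22] -> miss, prune
    N13 x:[8/3,5] y:[9/2,13/2] z:[-5,4] -> miss, prune
    N16 x:[-11/3,3] y:[1,25/2] z:[-31,-22] -> miss, prune
  N15 x:[17/3,9] y:[-6,21/2] z:[-23,6] -> hit [17/3,6], descend [4, 10, 11]
    N4 x:[22/3,8] y:[-3/2,-1/2] z:[-22,-16] -> miss, prune
    N10 x:[17/3,9] y:[9/2,21/2] z:[-23,6] -> hit [17/3,6] leaf, test {P13(miss), P15(miss)}
    N11 x:[17/3,22/3] y:[-6,0] z:[-21,0] -> miss, prune

Summary -> nodes [0, 1, 5, 6, 7, 3, 14, 12, 13, 16, 15, 4, 10, 11]; box-tests=14; leaf-entries=1; first=miss

== RESULT ==
[0, 1, 5, 6, 7, 3, 14, 12, 13, 16, 15, 4, 10, 11]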